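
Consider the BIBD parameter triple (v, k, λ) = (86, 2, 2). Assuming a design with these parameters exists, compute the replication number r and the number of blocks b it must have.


Any 2-(v, k, λ) BIBD satisfies two necessary conditions:
  (i)  Each point sits in r blocks, and counting incidences through any fixed point gives r(k − 1) = λ(v − 1), so r = λ(v − 1)/(k − 1).
  (ii) Total incidences bk = vr, so b = vr/k.
Step 1: r = λ(v − 1)/(k − 1) = 2·(86 − 1)/(2 − 1) = 2·85/1 = 170/1 = 170.
Step 2: b = vr/k = 86·170/2 = 14620/2 = 7310.
Check integrality: r = 170 ∈ Z ✓, b = 7310 ∈ Z ✓.
(These identities are necessary conditions: they determine r and b for any design with these parameters, but do not by themselves prove that one exists.)

r = 170, b = 7310.


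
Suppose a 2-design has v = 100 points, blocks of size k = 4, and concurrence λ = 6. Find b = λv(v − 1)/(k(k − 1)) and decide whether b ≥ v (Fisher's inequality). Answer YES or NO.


r = λ(v − 1)/(k − 1) = 6·99/3 = 198.
b = vr/k = 100·198/4 = 4950.
Fisher's inequality: b ≥ v ⇔ 4950 ≥ 100? YES.

YES


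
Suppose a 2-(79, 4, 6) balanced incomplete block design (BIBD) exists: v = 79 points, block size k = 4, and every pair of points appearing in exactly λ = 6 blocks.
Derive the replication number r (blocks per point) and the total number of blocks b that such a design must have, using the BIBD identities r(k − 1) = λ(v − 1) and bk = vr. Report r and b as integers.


Any 2-(v, k, λ) BIBD satisfies two necessary conditions:
  (i)  Each point sits in r blocks, and counting incidences through any fixed point gives r(k − 1) = λ(v − 1), so r = λ(v − 1)/(k − 1).
  (ii) Total incidences bk = vr, so b = vr/k.
Step 1: r = λ(v − 1)/(k − 1) = 6·(79 − 1)/(4 − 1) = 6·78/3 = 468/3 = 156.
Step 2: b = vr/k = 79·156/4 = 12324/4 = 3081.
Check integrality: r = 156 ∈ Z ✓, b = 3081 ∈ Z ✓.
(These identities are necessary conditions: they determine r and b for any design with these parameters, but do not by themselves prove that one exists.)

r = 156, b = 3081.


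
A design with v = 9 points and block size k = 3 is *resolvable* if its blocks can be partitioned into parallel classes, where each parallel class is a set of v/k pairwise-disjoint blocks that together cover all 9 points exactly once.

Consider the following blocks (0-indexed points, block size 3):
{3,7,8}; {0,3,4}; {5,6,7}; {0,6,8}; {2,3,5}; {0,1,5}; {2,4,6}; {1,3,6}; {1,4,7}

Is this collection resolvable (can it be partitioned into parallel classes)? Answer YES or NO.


v = 9, block size k = 3, number of blocks = 9.
For resolvability, blocks must partition into parallel classes of size v/k = 3.
Total blocks must therefore be a multiple of 3: 9 = 3·3 + 0 ⇒ divisible ✓.
Consider block {0,3,4}. The only other block(s) in the collection disjoint from it are {5,6,7} — just 1 block(s). Any parallel class containing {0,3,4} would need 2 other blocks each disjoint from it, so no parallel class of size 3 can contain {0,3,4}.
Since every block must belong to some parallel class in a resolution, the collection cannot be partitioned into parallel classes.
Resolvable? NO.

NO


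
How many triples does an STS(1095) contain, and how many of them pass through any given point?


An STS(v) is a 2-(v, 3, 1) BIBD: block size k = 3, λ = 1.
Replication: r(k − 1) = λ(v − 1) ⇒ r·2 = 1095 − 1 = 1094 ⇒ r = 547.
Block count: b = v(v − 1)/6 = 1095·1094/6 = 1197930/6 = 199655.
(Check via bk = vr: 199655·3 = 598965 = 1095·547 = 598965 ✓.)

r = 547, b = 199655.


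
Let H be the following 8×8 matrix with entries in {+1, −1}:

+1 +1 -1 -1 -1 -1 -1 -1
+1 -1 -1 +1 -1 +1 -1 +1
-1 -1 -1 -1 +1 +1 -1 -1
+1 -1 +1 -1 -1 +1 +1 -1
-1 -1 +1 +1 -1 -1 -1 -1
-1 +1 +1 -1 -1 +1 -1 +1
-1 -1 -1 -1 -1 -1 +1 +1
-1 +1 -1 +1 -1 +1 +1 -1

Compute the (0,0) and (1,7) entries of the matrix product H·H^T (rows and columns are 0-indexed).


Row 0 of H: [1, 1, -1, -1, -1, -1, -1, -1].
Row 1 of H: [1, -1, -1, 1, -1, 1, -1, 1].
Row 7 of H: [-1, 1, -1, 1, -1, 1, 1, -1].
(H·H^T)[0][0] = Σ_j H[0][j]·H[0][j] = (1)² + (1)² + (-1)² + (-1)² + (-1)² + (-1)² + (-1)² + (-1)² = 1 + 1 + 1 + 1 + 1 + 1 + 1 + 1 = 8.
(H·H^T)[1][7] = Σ_j H[1][j]·H[7][j] = (1)·(-1) + (-1)·(1) + (-1)·(-1) + (1)·(1) + (-1)·(-1) + (1)·(1) + (-1)·(1) + (1)·(-1) = -1 + -1 + 1 + 1 + 1 + 1 + -1 + -1 = 0.
So rows 1 and 7 are orthogonal; the diagonal entry equals n = 8.

(0,0) entry = 8; (1,7) entry = 0.


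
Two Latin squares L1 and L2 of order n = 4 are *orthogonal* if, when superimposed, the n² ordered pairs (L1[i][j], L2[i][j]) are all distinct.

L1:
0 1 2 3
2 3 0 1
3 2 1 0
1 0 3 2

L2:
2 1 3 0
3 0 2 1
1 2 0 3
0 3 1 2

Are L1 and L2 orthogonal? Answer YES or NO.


Form the n² = 16 superimposed pairs (L1[i][j], L2[i][j]), row by row (rows and columns indexed from 0):
row 0: (0,2) (1,1) (2,3) (3,0)
row 1: (2,3) (3,0) (0,2) (1,1)
row 2: (3,1) (2,2) (1,0) (0,3)
row 3: (1,0) (0,3) (3,1) (2,2)
Orthogonality requires all 16 pairs distinct.
But the pair (2,3) repeats: cell (0,2) has L1 = 2, L2 = 3, and cell (1,0) has L1 = 2, L2 = 3.
A repeated pair means some other pair never occurs (only 8 distinct pairs out of 16), so the squares are not orthogonal.
Conclusion: NO.

NO


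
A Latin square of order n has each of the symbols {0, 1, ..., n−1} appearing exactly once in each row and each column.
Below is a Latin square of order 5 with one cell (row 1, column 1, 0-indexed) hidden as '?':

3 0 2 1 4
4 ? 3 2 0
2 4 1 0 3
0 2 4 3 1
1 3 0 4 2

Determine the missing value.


Row 1 contains symbols [0, 2, 3, 4] — missing [1].
Column 1 contains symbols [0, 2, 3, 4] — missing [1].
The missing symbol must appear in both missing sets; intersection = [1].
Therefore the hidden value is 1.

Missing value = 1.


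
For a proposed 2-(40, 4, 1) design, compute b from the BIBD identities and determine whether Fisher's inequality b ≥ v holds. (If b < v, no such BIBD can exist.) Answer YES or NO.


b = λv(v − 1)/(k(k − 1)) = 1·40·39/(4·3) = 1560/12 = 130.
Compare with v = 40: b ≥ v, so Fisher's inequality holds.

YES


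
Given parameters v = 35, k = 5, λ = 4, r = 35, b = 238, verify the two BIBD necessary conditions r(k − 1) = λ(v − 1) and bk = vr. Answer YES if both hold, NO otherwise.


Condition (i): r(k − 1) = 35·4 = 140; λ(v − 1) = 4·34 = 136. Match? NO.
Condition (ii): bk = 238·5 = 1190; vr = 35·35 = 1225. Match? NO.
Both conditions hold? NO.

NO


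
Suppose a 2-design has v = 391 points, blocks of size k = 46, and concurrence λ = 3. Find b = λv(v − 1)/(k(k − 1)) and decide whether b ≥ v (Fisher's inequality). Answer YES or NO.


r = λ(v − 1)/(k − 1) = 3·390/45 = 26.
b = vr/k = 391·26/46 = 221.
Fisher's inequality: b ≥ v ⇔ 221 ≥ 391? NO.

NO


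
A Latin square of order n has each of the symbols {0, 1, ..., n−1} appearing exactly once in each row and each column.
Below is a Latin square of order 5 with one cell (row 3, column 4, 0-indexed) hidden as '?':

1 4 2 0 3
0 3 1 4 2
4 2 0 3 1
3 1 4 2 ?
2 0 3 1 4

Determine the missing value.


Row 3 contains symbols [1, 2, 3, 4] — missing [0].
Column 4 contains symbols [1, 2, 3, 4] — missing [0].
The missing symbol must appear in both missing sets; intersection = [0].
Therefore the hidden value is 0.

Missing value = 0.


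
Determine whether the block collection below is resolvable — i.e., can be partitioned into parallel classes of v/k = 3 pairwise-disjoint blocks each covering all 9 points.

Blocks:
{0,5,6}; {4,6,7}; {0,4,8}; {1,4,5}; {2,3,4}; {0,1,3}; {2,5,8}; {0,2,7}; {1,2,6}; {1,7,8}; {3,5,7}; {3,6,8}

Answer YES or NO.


v = 9, block size k = 3, number of blocks = 12.
For resolvability, blocks must partition into parallel classes of size v/k = 3.
Total blocks must therefore be a multiple of 3: 12 = 3·4 + 0 ⇒ divisible ✓.
Greedy packing gives 4 candidate class(es). Each should be a full parallel class (size 3, covers all 9 points).
  Class 1 (3 blocks): {0,5,6}; {2,3,4}; {1,7,8}. Points covered: [0, 1, 2, 3, 4, 5, 6, 7, 8].
  Class 2 (3 blocks): {4,6,7}; {0,1,3}; {2,5,8}. Points covered: [0, 1, 2, 3, 4, 5, 6, 7, 8].
  Class 3 (3 blocks): {0,4,8}; {1,2,6}; {3,5,7}. Points covered: [0, 1, 2, 3, 4, 5, 6, 7, 8].
  Class 4 (3 blocks): {1,4,5}; {0,2,7}; {3,6,8}. Points covered: [0, 1, 2, 3, 4, 5, 6, 7, 8].
All classes full (size 3)? YES. All classes cover every point? YES.
Resolvable? YES.

YES


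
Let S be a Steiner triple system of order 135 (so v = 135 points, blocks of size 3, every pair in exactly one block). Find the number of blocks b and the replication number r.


An STS(v) is a 2-(v, 3, 1) BIBD: block size k = 3, λ = 1.
Replication: r(k − 1) = λ(v − 1) ⇒ r·2 = 135 − 1 = 134 ⇒ r = 67.
Block count: b = v(v − 1)/6 = 135·134/6 = 18090/6 = 3015.

r = 67, b = 3015.


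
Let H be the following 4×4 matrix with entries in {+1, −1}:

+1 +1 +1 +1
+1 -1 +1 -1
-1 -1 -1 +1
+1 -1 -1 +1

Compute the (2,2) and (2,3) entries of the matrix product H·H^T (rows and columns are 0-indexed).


Row 2 of H: [-1, -1, -1, 1].
Row 3 of H: [1, -1, -1, 1].
(H·H^T)[2][2] = Σ_j H[2][j]·H[2][j] = (-1)² + (-1)² + (-1)² + (1)² = 1 + 1 + 1 + 1 = 4.
(H·H^T)[2][3] = Σ_j H[2][j]·H[3][j] = (-1)·(1) + (-1)·(-1) + (-1)·(-1) + (1)·(1) = -1 + 1 + 1 + 1 = 2.
Rows 2 and 3 are not orthogonal (dot product = 2 ≠ 0), so H is not a Hadamard matrix.

(2,2) entry = 4; (2,3) entry = 2.


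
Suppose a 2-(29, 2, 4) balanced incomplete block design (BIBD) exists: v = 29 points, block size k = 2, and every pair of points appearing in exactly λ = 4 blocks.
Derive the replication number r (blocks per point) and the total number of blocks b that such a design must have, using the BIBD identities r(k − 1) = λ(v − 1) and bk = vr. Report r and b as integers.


Any 2-(v, k, λ) BIBD satisfies two necessary conditions:
  (i)  Each point sits in r blocks, and counting incidences through any fixed point gives r(k − 1) = λ(v − 1), so r = λ(v − 1)/(k − 1).
  (ii) Total incidences bk = vr, so b = vr/k.
Step 1: r = λ(v − 1)/(k − 1) = 4·(29 − 1)/(2 − 1) = 4·28/1 = 112/1 = 112.
Step 2: b = vr/k = 29·112/2 = 3248/2 = 1624.
Check integrality: r = 112 ∈ Z ✓, b = 1624 ∈ Z ✓.
(These identities are necessary conditions: they determine r and b for any design with these parameters, but do not by themselves prove that one exists.)

r = 112, b = 1624.


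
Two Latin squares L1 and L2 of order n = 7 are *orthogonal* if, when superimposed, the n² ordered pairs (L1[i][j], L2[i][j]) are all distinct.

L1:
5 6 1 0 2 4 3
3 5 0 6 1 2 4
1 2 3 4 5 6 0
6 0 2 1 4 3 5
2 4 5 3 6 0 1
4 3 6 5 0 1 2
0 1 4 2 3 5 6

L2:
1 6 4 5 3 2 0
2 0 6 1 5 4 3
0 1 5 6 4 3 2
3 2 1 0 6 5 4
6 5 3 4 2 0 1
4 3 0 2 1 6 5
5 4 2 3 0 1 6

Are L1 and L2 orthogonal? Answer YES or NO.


Form the n² = 49 superimposed pairs (L1[i][j], L2[i][j]), row by row (rows and columns indexed from 0):
row 0: (5,1) (6,6) (1,4) (0,5) (2,3) (4,2) (3,0)
row 1: (3,2) (5,0) (0,6) (6,1) (1,5) (2,4) (4,3)
row 2: (1,0) (2,1) (3,5) (4,6) (5,4) (6,3) (0,2)
row 3: (6,3) (0,2) (2,1) (1,0) (4,6) (3,5) (5,4)
row 4: (2,6) (4,5) (5,3) (3,4) (6,2) (0,0) (1,1)
row 5: (4,4) (3,3) (6,0) (5,2) (0,1) (1,6) (2,5)
row 6: (0,5) (1,4) (4,2) (2,3) (3,0) (5,1) (6,6)
Orthogonality requires all 49 pairs distinct.
But the pair (6,3) repeats: cell (2,5) has L1 = 6, L2 = 3, and cell (3,0) has L1 = 6, L2 = 3.
A repeated pair means some other pair never occurs (only 35 distinct pairs out of 49), so the squares are not orthogonal.
Conclusion: NO.

NO


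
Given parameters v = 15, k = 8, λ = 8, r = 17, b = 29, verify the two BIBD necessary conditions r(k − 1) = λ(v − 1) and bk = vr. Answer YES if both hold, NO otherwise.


Condition (i): r(k − 1) = 17·7 = 119; λ(v − 1) = 8·14 = 112. Match? NO.
Condition (ii): bk = 29·8 = 232; vr = 15·17 = 255. Match? NO.
Both conditions hold? NO.

NO


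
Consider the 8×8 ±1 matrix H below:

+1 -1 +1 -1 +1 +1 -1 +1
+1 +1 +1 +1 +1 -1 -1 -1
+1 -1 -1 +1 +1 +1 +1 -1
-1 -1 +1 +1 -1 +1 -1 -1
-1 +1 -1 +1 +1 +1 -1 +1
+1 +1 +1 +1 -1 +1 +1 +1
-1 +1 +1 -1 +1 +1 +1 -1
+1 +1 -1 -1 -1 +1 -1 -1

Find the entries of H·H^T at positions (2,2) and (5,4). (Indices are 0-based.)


Row 2 of H: [1, -1, -1, 1, 1, 1, 1, -1].
Row 4 of H: [-1, 1, -1, 1, 1, 1, -1, 1].
Row 5 of H: [1, 1, 1, 1, -1, 1, 1, 1].
(H·H^T)[2][2] = Σ_j H[2][j]·H[2][j] = (1)² + (-1)² + (-1)² + (1)² + (1)² + (1)² + (1)² + (-1)² = 1 + 1 + 1 + 1 + 1 + 1 + 1 + 1 = 8.
(H·H^T)[5][4] = Σ_j H[5][j]·H[4][j] = (1)·(-1) + (1)·(1) + (1)·(-1) + (1)·(1) + (-1)·(1) + (1)·(1) + (1)·(-1) + (1)·(1) = -1 + 1 + -1 + 1 + -1 + 1 + -1 + 1 = 0.
So rows 5 and 4 are orthogonal; the diagonal entry equals n = 8.

(2,2) entry = 8; (5,4) entry = 0.


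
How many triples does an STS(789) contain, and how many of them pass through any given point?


An STS(v) is a 2-(v, 3, 1) BIBD: block size k = 3, λ = 1.
Replication: r(k − 1) = λ(v − 1) ⇒ r·2 = 789 − 1 = 788 ⇒ r = 394.
Block count: bk = vr ⇒ b·3 = 789·394 = 310866 ⇒ b = 103622.

r = 394, b = 103622.


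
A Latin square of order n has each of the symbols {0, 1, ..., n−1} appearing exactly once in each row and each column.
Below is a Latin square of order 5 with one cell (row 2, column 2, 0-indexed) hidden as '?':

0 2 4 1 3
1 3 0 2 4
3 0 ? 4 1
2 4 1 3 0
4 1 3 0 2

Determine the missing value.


Row 2 contains symbols [0, 1, 3, 4] — missing [2].
Column 2 contains symbols [0, 1, 3, 4] — missing [2].
The missing symbol must appear in both missing sets; intersection = [2].
Therefore the hidden value is 2.

Missing value = 2.


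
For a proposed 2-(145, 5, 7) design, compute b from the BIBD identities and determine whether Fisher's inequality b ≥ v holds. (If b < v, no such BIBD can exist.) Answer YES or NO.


b = λv(v − 1)/(k(k − 1)) = 7·145·144/(5·4) = 146160/20 = 7308.
Compare with v = 145: b ≥ v, so Fisher's inequality holds.

YES


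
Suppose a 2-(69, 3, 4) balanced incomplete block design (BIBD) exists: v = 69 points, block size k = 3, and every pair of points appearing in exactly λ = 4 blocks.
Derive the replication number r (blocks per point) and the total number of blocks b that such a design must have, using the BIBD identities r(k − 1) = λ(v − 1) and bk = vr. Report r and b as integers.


Any 2-(v, k, λ) BIBD satisfies two necessary conditions:
  (i)  Each point sits in r blocks, and counting incidences through any fixed point gives r(k − 1) = λ(v − 1), so r = λ(v − 1)/(k − 1).
  (ii) Total incidences bk = vr, so b = vr/k.
Step 1: r = λ(v − 1)/(k − 1) = 4·(69 − 1)/(3 − 1) = 4·68/2 = 272/2 = 136.
Step 2: b = vr/k = 69·136/3 = 9384/3 = 3128.
Check integrality: r = 136 ∈ Z ✓, b = 3128 ∈ Z ✓.
(These identities are necessary conditions: they determine r and b for any design with these parameters, but do not by themselves prove that one exists.)

r = 136, b = 3128.


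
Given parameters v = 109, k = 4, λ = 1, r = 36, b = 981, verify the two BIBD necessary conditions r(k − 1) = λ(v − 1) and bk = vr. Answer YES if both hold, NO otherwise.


Condition (i): r(k − 1) = 36·3 = 108; λ(v − 1) = 1·108 = 108. Match? YES.
Condition (ii): bk = 981·4 = 3924; vr = 109·36 = 3924. Match? YES.
Both conditions hold? YES.

YES


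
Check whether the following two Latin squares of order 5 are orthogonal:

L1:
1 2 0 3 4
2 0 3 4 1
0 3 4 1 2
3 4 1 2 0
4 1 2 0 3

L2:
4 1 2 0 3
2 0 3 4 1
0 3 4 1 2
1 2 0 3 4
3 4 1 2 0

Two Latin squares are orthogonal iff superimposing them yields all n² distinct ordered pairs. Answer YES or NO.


Form the n² = 25 superimposed pairs (L1[i][j], L2[i][j]), row by row (rows and columns indexed from 0):
row 0: (1,4) (2,1) (0,2) (3,0) (4,3)
row 1: (2,2) (0,0) (3,3) (4,4) (1,1)
row 2: (0,0) (3,3) (4,4) (1,1) (2,2)
row 3: (3,1) (4,2) (1,0) (2,3) (0,4)
row 4: (4,3) (1,4) (2,1) (0,2) (3,0)
Orthogonality requires all 25 pairs distinct.
But the pair (0,0) repeats: cell (1,1) has L1 = 0, L2 = 0, and cell (2,0) has L1 = 0, L2 = 0.
A repeated pair means some other pair never occurs (only 15 distinct pairs out of 25), so the squares are not orthogonal.
Conclusion: NO.

NO


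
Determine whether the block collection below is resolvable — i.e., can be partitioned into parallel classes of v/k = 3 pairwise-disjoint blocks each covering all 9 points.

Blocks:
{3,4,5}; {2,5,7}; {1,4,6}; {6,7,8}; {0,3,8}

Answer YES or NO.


v = 9, block size k = 3, number of blocks = 5.
For resolvability, blocks must partition into parallel classes of size v/k = 3.
Total blocks must therefore be a multiple of 3: 5 = 3·1 + 2 ⇒ not divisible ✗.
Resolvable? NO.

NO


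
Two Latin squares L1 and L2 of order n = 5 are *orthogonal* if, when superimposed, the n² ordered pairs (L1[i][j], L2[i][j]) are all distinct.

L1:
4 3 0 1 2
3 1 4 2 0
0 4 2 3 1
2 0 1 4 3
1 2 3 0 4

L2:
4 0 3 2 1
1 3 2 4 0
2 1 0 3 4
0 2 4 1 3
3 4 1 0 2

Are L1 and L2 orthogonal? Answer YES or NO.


Form the n² = 25 superimposed pairs (L1[i][j], L2[i][j]), row by row (rows and columns indexed from 0):
row 0: (4,4) (3,0) (0,3) (1,2) (2,1)
row 1: (3,1) (1,3) (4,2) (2,4) (0,0)
row 2: (0,2) (4,1) (2,0) (3,3) (1,4)
row 3: (2,0) (0,2) (1,4) (4,1) (3,3)
row 4: (1,3) (2,4) (3,1) (0,0) (4,2)
Orthogonality requires all 25 pairs distinct.
But the pair (2,0) repeats: cell (2,2) has L1 = 2, L2 = 0, and cell (3,0) has L1 = 2, L2 = 0.
A repeated pair means some other pair never occurs (only 15 distinct pairs out of 25), so the squares are not orthogonal.
Conclusion: NO.

NO


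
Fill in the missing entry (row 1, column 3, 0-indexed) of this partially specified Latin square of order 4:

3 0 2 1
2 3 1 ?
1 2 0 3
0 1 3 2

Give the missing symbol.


Row 1 contains symbols [1, 2, 3] — missing [0].
Column 3 contains symbols [1, 2, 3] — missing [0].
The missing symbol must appear in both missing sets; intersection = [0].
Therefore the hidden value is 0.

Missing value = 0.


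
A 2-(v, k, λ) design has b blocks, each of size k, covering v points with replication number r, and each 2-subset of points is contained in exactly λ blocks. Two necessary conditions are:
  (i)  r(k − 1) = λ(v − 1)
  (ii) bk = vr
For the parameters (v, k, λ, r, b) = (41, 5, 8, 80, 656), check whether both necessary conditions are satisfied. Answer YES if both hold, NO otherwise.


Condition (i): r(k − 1) = 80·4 = 320; λ(v − 1) = 8·40 = 320. Match? YES.
Condition (ii): bk = 656·5 = 3280; vr = 41·80 = 3280. Match? YES.
Both conditions hold? YES.

YES


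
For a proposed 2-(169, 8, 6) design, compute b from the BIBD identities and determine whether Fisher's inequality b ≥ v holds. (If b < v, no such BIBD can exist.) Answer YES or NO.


b = λv(v − 1)/(k(k − 1)) = 6·169·168/(8·7) = 170352/56 = 3042.
Compare with v = 169: b ≥ v, so Fisher's inequality holds.

YES


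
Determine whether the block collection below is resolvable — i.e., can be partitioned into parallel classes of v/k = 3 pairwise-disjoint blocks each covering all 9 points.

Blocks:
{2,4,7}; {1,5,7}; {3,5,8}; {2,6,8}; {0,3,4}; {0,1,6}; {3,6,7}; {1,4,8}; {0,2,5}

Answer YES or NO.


v = 9, block size k = 3, number of blocks = 9.
For resolvability, blocks must partition into parallel classes of size v/k = 3.
Total blocks must therefore be a multiple of 3: 9 = 3·3 + 0 ⇒ divisible ✓.
Greedy packing gives 3 candidate class(es). Each should be a full parallel class (size 3, covers all 9 points).
  Class 1 (3 blocks): {2,4,7}; {3,5,8}; {0,1,6}. Points covered: [0, 1, 2, 3, 4, 5, 6, 7, 8].
  Class 2 (3 blocks): {1,5,7}; {2,6,8}; {0,3,4}. Points covered: [0, 1, 2, 3, 4, 5, 6, 7, 8].
  Class 3 (3 blocks): {3,6,7}; {1,4,8}; {0,2,5}. Points covered: [0, 1, 2, 3, 4, 5, 6, 7, 8].
All classes full (size 3)? YES. All classes cover every point? YES.
Resolvable? YES.

YES


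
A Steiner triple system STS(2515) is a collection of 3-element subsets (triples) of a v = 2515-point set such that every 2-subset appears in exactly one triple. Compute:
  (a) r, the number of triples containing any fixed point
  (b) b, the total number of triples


An STS(v) is a 2-(v, 3, 1) BIBD: block size k = 3, λ = 1.
Replication: r(k − 1) = λ(v − 1) ⇒ r·2 = 2515 − 1 = 2514 ⇒ r = 1257.
Block count: b = v(v − 1)/6 = 2515·2514/6 = 6322710/6 = 1053785.

r = 1257, b = 1053785.


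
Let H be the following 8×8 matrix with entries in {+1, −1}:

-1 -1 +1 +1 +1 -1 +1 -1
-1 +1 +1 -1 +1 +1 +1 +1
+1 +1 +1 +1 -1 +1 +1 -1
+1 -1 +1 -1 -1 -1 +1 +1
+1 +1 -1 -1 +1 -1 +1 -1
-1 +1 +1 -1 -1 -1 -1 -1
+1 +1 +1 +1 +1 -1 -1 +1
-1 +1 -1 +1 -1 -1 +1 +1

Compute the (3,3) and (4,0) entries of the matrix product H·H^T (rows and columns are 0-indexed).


Row 0 of H: [-1, -1, 1, 1, 1, -1, 1, -1].
Row 3 of H: [1, -1, 1, -1, -1, -1, 1, 1].
Row 4 of H: [1, 1, -1, -1, 1, -1, 1, -1].
(H·H^T)[3][3] = Σ_j H[3][j]·H[3][j] = (1)² + (-1)² + (1)² + (-1)² + (-1)² + (-1)² + (1)² + (1)² = 1 + 1 + 1 + 1 + 1 + 1 + 1 + 1 = 8.
(H·H^T)[4][0] = Σ_j H[4][j]·H[0][j] = (1)·(-1) + (1)·(-1) + (-1)·(1) + (-1)·(1) + (1)·(1) + (-1)·(-1) + (1)·(1) + (-1)·(-1) = -1 + -1 + -1 + -1 + 1 + 1 + 1 + 1 = 0.
So rows 4 and 0 are orthogonal; the diagonal entry equals n = 8.

(3,3) entry = 8; (4,0) entry = 0.


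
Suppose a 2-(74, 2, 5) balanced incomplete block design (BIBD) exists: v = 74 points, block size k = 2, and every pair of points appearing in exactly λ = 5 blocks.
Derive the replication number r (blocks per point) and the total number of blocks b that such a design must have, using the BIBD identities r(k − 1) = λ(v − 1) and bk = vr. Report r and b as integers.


Any 2-(v, k, λ) BIBD satisfies two necessary conditions:
  (i)  Each point sits in r blocks, and counting incidences through any fixed point gives r(k − 1) = λ(v − 1), so r = λ(v − 1)/(k − 1).
  (ii) Total incidences bk = vr, so b = vr/k.
Step 1: r = λ(v − 1)/(k − 1) = 5·(74 − 1)/(2 − 1) = 5·73/1 = 365/1 = 365.
Step 2: b = vr/k = 74·365/2 = 27010/2 = 13505.
Check integrality: r = 365 ∈ Z ✓, b = 13505 ∈ Z ✓.
(These identities are necessary conditions: they determine r and b for any design with these parameters, but do not by themselves prove that one exists.)

r = 365, b = 13505.


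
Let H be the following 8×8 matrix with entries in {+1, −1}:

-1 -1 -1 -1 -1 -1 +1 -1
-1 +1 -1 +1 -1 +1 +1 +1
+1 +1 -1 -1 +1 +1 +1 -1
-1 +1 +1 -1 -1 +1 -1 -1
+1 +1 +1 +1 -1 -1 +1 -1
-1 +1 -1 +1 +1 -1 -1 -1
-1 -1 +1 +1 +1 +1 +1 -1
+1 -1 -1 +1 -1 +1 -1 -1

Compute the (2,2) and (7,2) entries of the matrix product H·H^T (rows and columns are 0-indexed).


Row 2 of H: [1, 1, -1, -1, 1, 1, 1, -1].
Row 7 of H: [1, -1, -1, 1, -1, 1, -1, -1].
(H·H^T)[2][2] = Σ_j H[2][j]·H[2][j] = (1)² + (1)² + (-1)² + (-1)² + (1)² + (1)² + (1)² + (-1)² = 1 + 1 + 1 + 1 + 1 + 1 + 1 + 1 = 8.
(H·H^T)[7][2] = Σ_j H[7][j]·H[2][j] = (1)·(1) + (-1)·(1) + (-1)·(-1) + (1)·(-1) + (-1)·(1) + (1)·(1) + (-1)·(1) + (-1)·(-1) = 1 + -1 + 1 + -1 + -1 + 1 + -1 + 1 = 0.
So rows 7 and 2 are orthogonal; the diagonal entry equals n = 8.

(2,2) entry = 8; (7,2) entry = 0.


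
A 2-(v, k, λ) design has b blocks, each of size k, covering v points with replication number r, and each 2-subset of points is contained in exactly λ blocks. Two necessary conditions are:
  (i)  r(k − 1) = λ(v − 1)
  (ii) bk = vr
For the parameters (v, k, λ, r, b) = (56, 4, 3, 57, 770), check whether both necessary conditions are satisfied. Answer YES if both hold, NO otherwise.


Condition (i): r(k − 1) = 57·3 = 171; λ(v − 1) = 3·55 = 165. Match? NO.
Condition (ii): bk = 770·4 = 3080; vr = 56·57 = 3192. Match? NO.
Both conditions hold? NO.

NO


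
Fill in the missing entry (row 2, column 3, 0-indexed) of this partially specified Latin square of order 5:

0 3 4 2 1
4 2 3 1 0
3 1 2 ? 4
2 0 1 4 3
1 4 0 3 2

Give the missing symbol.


Row 2 contains symbols [1, 2, 3, 4] — missing [0].
Column 3 contains symbols [1, 2, 3, 4] — missing [0].
The missing symbol must appear in both missing sets; intersection = [0].
Therefore the hidden value is 0.

Missing value = 0.


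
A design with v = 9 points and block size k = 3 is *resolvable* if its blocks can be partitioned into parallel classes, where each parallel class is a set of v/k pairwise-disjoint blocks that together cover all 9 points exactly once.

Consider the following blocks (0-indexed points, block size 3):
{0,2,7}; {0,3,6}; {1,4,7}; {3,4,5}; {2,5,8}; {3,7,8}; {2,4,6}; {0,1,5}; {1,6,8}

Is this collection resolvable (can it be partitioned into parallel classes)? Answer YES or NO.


v = 9, block size k = 3, number of blocks = 9.
For resolvability, blocks must partition into parallel classes of size v/k = 3.
Total blocks must therefore be a multiple of 3: 9 = 3·3 + 0 ⇒ divisible ✓.
Greedy packing gives 3 candidate class(es). Each should be a full parallel class (size 3, covers all 9 points).
  Class 1 (3 blocks): {0,2,7}; {3,4,5}; {1,6,8}. Points covered: [0, 1, 2, 3, 4, 5, 6, 7, 8].
  Class 2 (3 blocks): {0,3,6}; {1,4,7}; {2,5,8}. Points covered: [0, 1, 2, 3, 4, 5, 6, 7, 8].
  Class 3 (3 blocks): {3,7,8}; {2,4,6}; {0,1,5}. Points covered: [0, 1, 2, 3, 4, 5, 6, 7, 8].
All classes full (size 3)? YES. All classes cover every point? YES.
Resolvable? YES.

YES


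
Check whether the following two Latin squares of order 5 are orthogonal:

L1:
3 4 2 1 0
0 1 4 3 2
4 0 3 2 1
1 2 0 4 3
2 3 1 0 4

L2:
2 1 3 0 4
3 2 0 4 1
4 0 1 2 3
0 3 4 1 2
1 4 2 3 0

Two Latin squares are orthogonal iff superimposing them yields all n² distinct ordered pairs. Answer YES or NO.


Form the n² = 25 superimposed pairs (L1[i][j], L2[i][j]), row by row (rows and columns indexed from 0):
row 0: (3,2) (4,1) (2,3) (1,0) (0,4)
row 1: (0,3) (1,2) (4,0) (3,4) (2,1)
row 2: (4,4) (0,0) (3,1) (2,2) (1,3)
row 3: (1,0) (2,3) (0,4) (4,1) (3,2)
row 4: (2,1) (3,4) (1,2) (0,3) (4,0)
Orthogonality requires all 25 pairs distinct.
But the pair (1,0) repeats: cell (0,3) has L1 = 1, L2 = 0, and cell (3,0) has L1 = 1, L2 = 0.
A repeated pair means some other pair never occurs (only 15 distinct pairs out of 25), so the squares are not orthogonal.
Conclusion: NO.

NO


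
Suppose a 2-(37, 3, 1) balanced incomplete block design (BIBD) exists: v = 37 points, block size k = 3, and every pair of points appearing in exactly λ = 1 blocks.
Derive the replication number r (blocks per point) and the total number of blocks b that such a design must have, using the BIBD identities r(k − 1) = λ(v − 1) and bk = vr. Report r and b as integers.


Any 2-(v, k, λ) BIBD satisfies two necessary conditions:
  (i)  Each point sits in r blocks, and counting incidences through any fixed point gives r(k − 1) = λ(v − 1), so r = λ(v − 1)/(k − 1).
  (ii) Total incidences bk = vr, so b = vr/k.
Step 1: r = λ(v − 1)/(k − 1) = 1·(37 − 1)/(3 − 1) = 1·36/2 = 36/2 = 18.
Step 2: b = vr/k = 37·18/3 = 666/3 = 222.
Check integrality: r = 18 ∈ Z ✓, b = 222 ∈ Z ✓.
(These identities are necessary conditions: they determine r and b for any design with these parameters, but do not by themselves prove that one exists.)

r = 18, b = 222.


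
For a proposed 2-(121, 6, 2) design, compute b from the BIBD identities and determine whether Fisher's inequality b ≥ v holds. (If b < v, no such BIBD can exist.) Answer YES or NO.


b = λv(v − 1)/(k(k − 1)) = 2·121·120/(6·5) = 29040/30 = 968.
Compare with v = 121: b ≥ v, so Fisher's inequality holds.

YES


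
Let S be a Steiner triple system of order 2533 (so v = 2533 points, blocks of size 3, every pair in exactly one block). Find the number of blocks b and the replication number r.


An STS(v) is a 2-(v, 3, 1) BIBD: block size k = 3, λ = 1.
Replication: r(k − 1) = λ(v − 1) ⇒ r·2 = 2533 − 1 = 2532 ⇒ r = 1266.
Block count: b = v(v − 1)/6 = 2533·2532/6 = 6413556/6 = 1068926.
(Check via bk = vr: 1068926·3 = 3206778 = 2533·1266 = 3206778 ✓.)

r = 1266, b = 1068926.


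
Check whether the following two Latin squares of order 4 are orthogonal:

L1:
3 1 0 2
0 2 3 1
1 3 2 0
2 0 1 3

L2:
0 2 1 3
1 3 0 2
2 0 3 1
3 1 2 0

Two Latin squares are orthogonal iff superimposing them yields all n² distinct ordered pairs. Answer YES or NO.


Form the n² = 16 superimposed pairs (L1[i][j], L2[i][j]), row by row (rows and columns indexed from 0):
row 0: (3,0) (1,2) (0,1) (2,3)
row 1: (0,1) (2,3) (3,0) (1,2)
row 2: (1,2) (3,0) (2,3) (0,1)
row 3: (2,3) (0,1) (1,2) (3,0)
Orthogonality requires all 16 pairs distinct.
But the pair (0,1) repeats: cell (0,2) has L1 = 0, L2 = 1, and cell (1,0) has L1 = 0, L2 = 1.
A repeated pair means some other pair never occurs (only 4 distinct pairs out of 16), so the squares are not orthogonal.
Conclusion: NO.

NO


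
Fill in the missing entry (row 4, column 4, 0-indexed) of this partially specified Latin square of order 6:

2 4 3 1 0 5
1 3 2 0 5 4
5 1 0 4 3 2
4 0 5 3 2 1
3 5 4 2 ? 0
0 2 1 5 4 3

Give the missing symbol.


Row 4 contains symbols [0, 2, 3, 4, 5] — missing [1].
Column 4 contains symbols [0, 2, 3, 4, 5] — missing [1].
The missing symbol must appear in both missing sets; intersection = [1].
Therefore the hidden value is 1.

Missing value = 1.


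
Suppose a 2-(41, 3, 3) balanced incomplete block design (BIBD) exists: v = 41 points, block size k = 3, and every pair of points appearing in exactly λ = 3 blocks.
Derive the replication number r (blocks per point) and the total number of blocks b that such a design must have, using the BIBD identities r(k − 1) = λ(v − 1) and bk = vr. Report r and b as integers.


Any 2-(v, k, λ) BIBD satisfies two necessary conditions:
  (i)  Each point sits in r blocks, and counting incidences through any fixed point gives r(k − 1) = λ(v − 1), so r = λ(v − 1)/(k − 1).
  (ii) Total incidences bk = vr, so b = vr/k.
Step 1: r = λ(v − 1)/(k − 1) = 3·(41 − 1)/(3 − 1) = 3·40/2 = 120/2 = 60.
Step 2: b = vr/k = 41·60/3 = 2460/3 = 820.
Check integrality: r = 60 ∈ Z ✓, b = 820 ∈ Z ✓.
(These identities are necessary conditions: they determine r and b for any design with these parameters, but do not by themselves prove that one exists.)

r = 60, b = 820.


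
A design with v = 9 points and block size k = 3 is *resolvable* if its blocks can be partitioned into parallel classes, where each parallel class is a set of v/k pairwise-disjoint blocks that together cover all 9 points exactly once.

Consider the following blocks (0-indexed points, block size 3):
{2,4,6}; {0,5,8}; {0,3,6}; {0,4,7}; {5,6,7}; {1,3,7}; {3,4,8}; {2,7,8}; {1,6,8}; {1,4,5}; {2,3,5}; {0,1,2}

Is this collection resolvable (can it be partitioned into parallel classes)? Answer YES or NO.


v = 9, block size k = 3, number of blocks = 12.
For resolvability, blocks must partition into parallel classes of size v/k = 3.
Total blocks must therefore be a multiple of 3: 12 = 3·4 + 0 ⇒ divisible ✓.
Greedy packing gives 4 candidate class(es). Each should be a full parallel class (size 3, covers all 9 points).
  Class 1 (3 blocks): {2,4,6}; {0,5,8}; {1,3,7}. Points covered: [0, 1, 2, 3, 4, 5, 6, 7, 8].
  Class 2 (3 blocks): {0,3,6}; {2,7,8}; {1,4,5}. Points covered: [0, 1, 2, 3, 4, 5, 6, 7, 8].
  Class 3 (3 blocks): {0,4,7}; {1,6,8}; {2,3,5}. Points covered: [0, 1, 2, 3, 4, 5, 6, 7, 8].
  Class 4 (3 blocks): {5,6,7}; {3,4,8}; {0,1,2}. Points covered: [0, 1, 2, 3, 4, 5, 6, 7, 8].
All classes full (size 3)? YES. All classes cover every point? YES.
Resolvable? YES.

YES


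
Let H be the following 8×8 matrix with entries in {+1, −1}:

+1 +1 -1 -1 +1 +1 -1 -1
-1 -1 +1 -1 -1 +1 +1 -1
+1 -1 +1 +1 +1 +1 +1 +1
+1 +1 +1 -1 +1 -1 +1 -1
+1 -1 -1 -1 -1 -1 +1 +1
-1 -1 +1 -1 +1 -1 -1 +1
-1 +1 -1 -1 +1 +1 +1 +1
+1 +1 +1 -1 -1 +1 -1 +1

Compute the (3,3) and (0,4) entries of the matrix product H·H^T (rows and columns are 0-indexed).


Row 0 of H: [1, 1, -1, -1, 1, 1, -1, -1].
Row 3 of H: [1, 1, 1, -1, 1, -1, 1, -1].
Row 4 of H: [1, -1, -1, -1, -1, -1, 1, 1].
(H·H^T)[3][3] = Σ_j H[3][j]·H[3][j] = (1)² + (1)² + (1)² + (-1)² + (1)² + (-1)² + (1)² + (-1)² = 1 + 1 + 1 + 1 + 1 + 1 + 1 + 1 = 8.
(H·H^T)[0][4] = Σ_j H[0][j]·H[4][j] = (1)·(1) + (1)·(-1) + (-1)·(-1) + (-1)·(-1) + (1)·(-1) + (1)·(-1) + (-1)·(1) + (-1)·(1) = 1 + -1 + 1 + 1 + -1 + -1 + -1 + -1 = -2.
Rows 0 and 4 are not orthogonal (dot product = -2 ≠ 0), so H is not a Hadamard matrix.

(3,3) entry = 8; (0,4) entry = -2.


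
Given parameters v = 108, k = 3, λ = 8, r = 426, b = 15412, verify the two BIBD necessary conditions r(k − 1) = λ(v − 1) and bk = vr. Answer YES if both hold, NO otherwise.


Condition (i): r(k − 1) = 426·2 = 852; λ(v − 1) = 8·107 = 856. Match? NO.
Condition (ii): bk = 15412·3 = 46236; vr = 108·426 = 46008. Match? NO.
Both conditions hold? NO.

NO


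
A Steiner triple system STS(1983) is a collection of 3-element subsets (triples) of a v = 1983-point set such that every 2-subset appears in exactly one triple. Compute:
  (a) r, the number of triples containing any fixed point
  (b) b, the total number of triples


An STS(v) is a 2-(v, 3, 1) BIBD: block size k = 3, λ = 1.
Replication: r(k − 1) = λ(v − 1) ⇒ r·2 = 1983 − 1 = 1982 ⇒ r = 991.
Block count: bk = vr ⇒ b·3 = 1983·991 = 1965153 ⇒ b = 655051.
(Check via b = v(v − 1)/6 = 1983·1982/6 = 3930306/6 = 655051.)

r = 991, b = 655051.


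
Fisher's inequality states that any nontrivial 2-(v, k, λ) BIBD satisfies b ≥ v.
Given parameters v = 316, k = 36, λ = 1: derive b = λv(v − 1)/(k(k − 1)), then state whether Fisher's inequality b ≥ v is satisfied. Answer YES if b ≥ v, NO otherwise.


r = λ(v − 1)/(k − 1) = 1·315/35 = 9.
b = vr/k = 316·9/36 = 79.
Fisher's inequality: b ≥ v ⇔ 79 ≥ 316? NO.

NO


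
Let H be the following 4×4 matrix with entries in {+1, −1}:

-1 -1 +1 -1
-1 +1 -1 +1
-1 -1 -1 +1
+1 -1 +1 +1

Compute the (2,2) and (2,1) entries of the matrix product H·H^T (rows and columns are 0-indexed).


Row 1 of H: [-1, 1, -1, 1].
Row 2 of H: [-1, -1, -1, 1].
(H·H^T)[2][2] = Σ_j H[2][j]·H[2][j] = (-1)² + (-1)² + (-1)² + (1)² = 1 + 1 + 1 + 1 = 4.
(H·H^T)[2][1] = Σ_j H[2][j]·H[1][j] = (-1)·(-1) + (-1)·(1) + (-1)·(-1) + (1)·(1) = 1 + -1 + 1 + 1 = 2.
Rows 2 and 1 are not orthogonal (dot product = 2 ≠ 0), so H is not a Hadamard matrix.

(2,2) entry = 4; (2,1) entry = 2.


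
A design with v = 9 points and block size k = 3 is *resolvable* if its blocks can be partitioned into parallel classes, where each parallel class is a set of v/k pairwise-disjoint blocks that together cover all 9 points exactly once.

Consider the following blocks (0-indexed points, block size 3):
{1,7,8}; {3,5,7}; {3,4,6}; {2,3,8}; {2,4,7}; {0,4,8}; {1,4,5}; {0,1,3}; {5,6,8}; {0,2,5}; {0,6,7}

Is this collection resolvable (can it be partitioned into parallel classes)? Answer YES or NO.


v = 9, block size k = 3, number of blocks = 11.
For resolvability, blocks must partition into parallel classes of size v/k = 3.
Total blocks must therefore be a multiple of 3: 11 = 3·3 + 2 ⇒ not divisible ✗.
Resolvable? NO.

NO


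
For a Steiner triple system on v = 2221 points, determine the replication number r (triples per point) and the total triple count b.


An STS(v) is a 2-(v, 3, 1) BIBD: block size k = 3, λ = 1.
Replication: r(k − 1) = λ(v − 1) ⇒ r·2 = 2221 − 1 = 2220 ⇒ r = 1110.
Block count: b = v(v − 1)/6 = 2221·2220/6 = 4930620/6 = 821770.

r = 1110, b = 821770.


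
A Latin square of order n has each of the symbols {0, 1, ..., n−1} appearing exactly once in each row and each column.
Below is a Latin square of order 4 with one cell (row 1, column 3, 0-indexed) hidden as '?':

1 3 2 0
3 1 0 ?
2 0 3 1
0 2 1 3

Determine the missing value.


Row 1 contains symbols [0, 1, 3] — missing [2].
Column 3 contains symbols [0, 1, 3] — missing [2].
The missing symbol must appear in both missing sets; intersection = [2].
Therefore the hidden value is 2.

Missing value = 2.


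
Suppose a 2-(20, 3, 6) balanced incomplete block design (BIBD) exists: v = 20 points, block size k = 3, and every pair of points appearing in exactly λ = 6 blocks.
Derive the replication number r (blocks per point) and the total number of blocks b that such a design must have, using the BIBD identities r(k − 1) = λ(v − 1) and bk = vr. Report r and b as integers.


Any 2-(v, k, λ) BIBD satisfies two necessary conditions:
  (i)  Each point sits in r blocks, and counting incidences through any fixed point gives r(k − 1) = λ(v − 1), so r = λ(v − 1)/(k − 1).
  (ii) Total incidences bk = vr, so b = vr/k.
Step 1: r = λ(v − 1)/(k − 1) = 6·(20 − 1)/(3 − 1) = 6·19/2 = 114/2 = 57.
Step 2: b = vr/k = 20·57/3 = 1140/3 = 380.
Check integrality: r = 57 ∈ Z ✓, b = 380 ∈ Z ✓.
(These identities are necessary conditions: they determine r and b for any design with these parameters, but do not by themselves prove that one exists.)

r = 57, b = 380.


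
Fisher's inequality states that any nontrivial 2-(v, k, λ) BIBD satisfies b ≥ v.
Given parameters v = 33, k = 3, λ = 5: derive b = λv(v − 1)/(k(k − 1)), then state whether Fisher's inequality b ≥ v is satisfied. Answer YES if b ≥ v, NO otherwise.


b = λv(v − 1)/(k(k − 1)) = 5·33·32/(3·2) = 5280/6 = 880.
Compare with v = 33: b ≥ v, so Fisher's inequality holds.

YES


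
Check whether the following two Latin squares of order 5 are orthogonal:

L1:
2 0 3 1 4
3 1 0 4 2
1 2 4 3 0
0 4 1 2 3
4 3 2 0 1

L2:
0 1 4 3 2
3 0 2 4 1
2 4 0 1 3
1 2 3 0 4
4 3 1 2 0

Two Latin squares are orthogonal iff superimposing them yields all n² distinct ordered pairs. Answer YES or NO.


Form the n² = 25 superimposed pairs (L1[i][j], L2[i][j]), row by row (rows and columns indexed from 0):
row 0: (2,0) (0,1) (3,4) (1,3) (4,2)
row 1: (3,3) (1,0) (0,2) (4,4) (2,1)
row 2: (1,2) (2,4) (4,0) (3,1) (0,3)
row 3: (0,1) (4,2) (1,3) (2,0) (3,4)
row 4: (4,4) (3,3) (2,1) (0,2) (1,0)
Orthogonality requires all 25 pairs distinct.
But the pair (0,1) repeats: cell (0,1) has L1 = 0, L2 = 1, and cell (3,0) has L1 = 0, L2 = 1.
A repeated pair means some other pair never occurs (only 15 distinct pairs out of 25), so the squares are not orthogonal.
Conclusion: NO.

NO


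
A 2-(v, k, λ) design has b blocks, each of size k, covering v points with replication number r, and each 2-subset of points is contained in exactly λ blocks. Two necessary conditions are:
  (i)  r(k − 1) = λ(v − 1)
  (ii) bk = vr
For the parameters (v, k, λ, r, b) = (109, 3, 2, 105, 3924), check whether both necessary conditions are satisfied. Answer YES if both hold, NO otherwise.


Condition (i): r(k − 1) = 105·2 = 210; λ(v − 1) = 2·108 = 216. Match? NO.
Condition (ii): bk = 3924·3 = 11772; vr = 109·105 = 11445. Match? NO.
Both conditions hold? NO.

NO


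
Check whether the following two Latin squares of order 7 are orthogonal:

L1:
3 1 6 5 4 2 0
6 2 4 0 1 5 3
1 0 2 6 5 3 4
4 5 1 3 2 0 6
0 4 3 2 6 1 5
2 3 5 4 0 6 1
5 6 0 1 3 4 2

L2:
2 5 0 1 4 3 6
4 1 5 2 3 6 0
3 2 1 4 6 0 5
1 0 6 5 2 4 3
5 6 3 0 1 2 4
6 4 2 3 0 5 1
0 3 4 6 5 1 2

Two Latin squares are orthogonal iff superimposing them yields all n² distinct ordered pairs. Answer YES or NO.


Form the n² = 49 superimposed pairs (L1[i][j], L2[i][j]), row by row (rows and columns indexed from 0):
row 0: (3,2) (1,5) (6,0) (5,1) (4,4) (2,3) (0,6)
row 1: (6,4) (2,1) (4,5) (0,2) (1,3) (5,6) (3,0)
row 2: (1,3) (0,2) (2,1) (6,4) (5,6) (3,0) (4,5)
row 3: (4,1) (5,0) (1,6) (3,5) (2,2) (0,4) (6,3)
row 4: (0,5) (4,6) (3,3) (2,0) (6,1) (1,2) (5,4)
row 5: (2,6) (3,4) (5,2) (4,3) (0,0) (6,5) (1,1)
row 6: (5,0) (6,3) (0,4) (1,6) (3,5) (4,1) (2,2)
Orthogonality requires all 49 pairs distinct.
But the pair (1,3) repeats: cell (1,4) has L1 = 1, L2 = 3, and cell (2,0) has L1 = 1, L2 = 3.
A repeated pair means some other pair never occurs (only 35 distinct pairs out of 49), so the squares are not orthogonal.
Conclusion: NO.

NO


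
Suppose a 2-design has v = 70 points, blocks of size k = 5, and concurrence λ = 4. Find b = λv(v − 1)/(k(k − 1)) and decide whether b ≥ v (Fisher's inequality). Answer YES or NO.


b = λv(v − 1)/(k(k − 1)) = 4·70·69/(5·4) = 19320/20 = 966.
Compare with v = 70: b ≥ v, so Fisher's inequality holds.

YES
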